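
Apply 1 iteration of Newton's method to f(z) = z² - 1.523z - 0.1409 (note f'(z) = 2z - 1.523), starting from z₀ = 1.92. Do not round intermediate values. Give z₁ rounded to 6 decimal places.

1.651834

z_0 = 1.920000: f = 0.621340, f' = 2.317000 → z_1 = 1.920000 - (0.621340)/(2.317000) = 1.651834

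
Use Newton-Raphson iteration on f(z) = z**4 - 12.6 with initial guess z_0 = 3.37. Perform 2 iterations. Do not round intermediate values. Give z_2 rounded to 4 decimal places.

f'(z) = 4z**3
z_0 = 3.370000: f = 116.379178, f' = 153.091012 → z_1 = 3.370000 - (116.379178)/(153.091012) = 2.609804
z_1 = 2.609804: f = 33.790768, f' = 71.102302 → z_2 = 2.609804 - (33.790768)/(71.102302) = 2.134562

2.1346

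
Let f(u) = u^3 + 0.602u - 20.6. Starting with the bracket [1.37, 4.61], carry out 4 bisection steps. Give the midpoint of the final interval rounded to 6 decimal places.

f(1.370000) = -17.203907, f(4.610000) = 80.147401 (opposite signs)
step 1: m = 2.990000, f(m) = 7.930879 > 0 → root in [1.370000, 2.990000]
step 2: m = 2.180000, f(m) = -8.927408 < 0 → root in [2.180000, 2.990000]
step 3: m = 2.585000, f(m) = -1.770278 < 0 → root in [2.585000, 2.990000]
step 4: m = 2.787500, f(m) = 2.737386 > 0 → root in [2.585000, 2.787500]
Midpoint of [2.585000, 2.787500] = 2.686250

2.686250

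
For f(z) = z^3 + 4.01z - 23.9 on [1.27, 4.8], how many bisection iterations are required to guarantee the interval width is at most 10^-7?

26

Initial width b − a = 4.8 − 1.27 = 3.530000.
After n steps the width is (b−a)/2^n; need (b−a)/2^n ≤ 10^-7.
So n ≥ log₂(3.530000/10^-7) = log₂(35300000.0000) ≈ 25.0732.
Hence n = 26.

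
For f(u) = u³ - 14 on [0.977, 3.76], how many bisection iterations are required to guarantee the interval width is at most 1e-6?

Initial width b − a = 3.76 − 0.977 = 2.783000.
After n steps the width is (b−a)/2^n; need (b−a)/2^n ≤ 1e-6.
So n ≥ log₂(2.783000/1e-6) = log₂(2783000.0000) ≈ 21.4082.
Hence n = 22.

22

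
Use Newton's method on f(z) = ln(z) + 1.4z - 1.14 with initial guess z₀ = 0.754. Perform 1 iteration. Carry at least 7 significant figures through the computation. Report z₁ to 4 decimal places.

0.8885

f'(z) = 1/z + 1.4
z_0 = 0.754000: f = -0.366763, f' = 2.726260 → z_1 = 0.754000 - (-0.366763)/(2.726260) = 0.888530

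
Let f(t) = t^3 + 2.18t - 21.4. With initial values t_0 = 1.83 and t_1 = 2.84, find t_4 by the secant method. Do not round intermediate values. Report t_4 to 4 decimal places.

f(t_0) = -11.282113, f(t_1) = 7.697504
t_2 = 2.840000 - (7.697504)·(2.840000 - 1.830000)/(7.697504 - (-11.282113)) = 2.430377; f(t_2) = -1.746183
t_3 = 2.430377 - (-1.746183)·(2.430377 - 2.840000)/(-1.746183 - (7.697504)) = 2.506119; f(t_3) = -0.196656
t_4 = 2.506119 - (-0.196656)·(2.506119 - 2.430377)/(-0.196656 - (-1.746183)) = 2.515731; f(t_4) = 0.006114

2.5157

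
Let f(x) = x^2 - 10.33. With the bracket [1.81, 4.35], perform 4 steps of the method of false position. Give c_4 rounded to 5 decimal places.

3.21312

f(1.810000) = -7.053900, f(4.350000) = 8.592500
step 1: c = 2.955114, f(c) = -1.597303 < 0 → new bracket [2.955114, 4.350000]
step 2: c = 3.173769, f(c) = -0.257189 < 0 → new bracket [3.173769, 4.350000]
step 3: c = 3.207953, f(c) = -0.039039 < 0 → new bracket [3.207953, 4.350000]
step 4: c = 3.213118, f(c) = -0.005872 < 0 → new bracket [3.213118, 4.350000]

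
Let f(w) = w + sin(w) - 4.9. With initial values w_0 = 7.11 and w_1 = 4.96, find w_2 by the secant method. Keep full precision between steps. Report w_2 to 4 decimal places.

f(w_0) = 2.945778, f(w_1) = -0.909501
w_2 = 4.960000 - (-0.909501)·(4.960000 - 7.110000)/(-0.909501 - (2.945778)) = 5.467208; f(w_2) = -0.161188

5.4672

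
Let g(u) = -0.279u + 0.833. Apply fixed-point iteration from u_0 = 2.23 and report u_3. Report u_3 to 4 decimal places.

u_1 = g(2.230000) = 0.210830
u_2 = g(0.210830) = 0.774178
u_3 = g(0.774178) = 0.617004

0.6170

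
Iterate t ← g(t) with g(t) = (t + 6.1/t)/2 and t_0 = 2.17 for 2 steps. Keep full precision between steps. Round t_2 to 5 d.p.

t_1 = g(2.170000) = 2.490530
t_2 = g(2.490530) = 2.469904

2.46990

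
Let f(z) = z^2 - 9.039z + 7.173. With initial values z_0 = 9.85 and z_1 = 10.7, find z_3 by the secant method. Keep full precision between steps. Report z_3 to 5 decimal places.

f(z_0) = 15.161350, f(z_1) = 24.945700
z_2 = 10.700000 - (24.945700)·(10.700000 - 9.850000)/(24.945700 - (15.161350)) = 8.532882; f(z_2) = 2.854352
z_3 = 8.532882 - (2.854352)·(8.532882 - 10.700000)/(2.854352 - (24.945700)) = 8.252875; f(z_3) = 0.685210

8.25288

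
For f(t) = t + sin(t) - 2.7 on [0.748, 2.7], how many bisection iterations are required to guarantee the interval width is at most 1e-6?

Initial width b − a = 2.7 − 0.748 = 1.952000.
After n steps the width is (b−a)/2^n; need (b−a)/2^n ≤ 1e-6.
So n ≥ log₂(1.952000/1e-6) = log₂(1952000.0000) ≈ 20.8965.
Hence n = 21.

21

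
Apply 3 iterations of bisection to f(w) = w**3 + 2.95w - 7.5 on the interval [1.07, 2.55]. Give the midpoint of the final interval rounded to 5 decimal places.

1.53250

f(1.070000) = -3.118457, f(2.550000) = 16.603875 (opposite signs)
step 1: m = 1.810000, f(m) = 3.769241 > 0 → root in [1.070000, 1.810000]
step 2: m = 1.440000, f(m) = -0.266016 < 0 → root in [1.440000, 1.810000]
step 3: m = 1.625000, f(m) = 1.584766 > 0 → root in [1.440000, 1.625000]
Midpoint of [1.440000, 1.625000] = 1.532500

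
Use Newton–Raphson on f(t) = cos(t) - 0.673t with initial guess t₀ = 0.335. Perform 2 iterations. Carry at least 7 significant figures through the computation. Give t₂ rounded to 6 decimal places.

0.914390

Newton update: t ← t − f(t)/f'(t).
f'(t) = -sin(t) - 0.673
t_0 = 0.335000: f = 0.718955, f' = -1.001769 → t_1 = 0.335000 - (0.718955)/(-1.001769) = 1.052686
t_1 = 1.052686: f = -0.213218, f' = -1.541756 → t_2 = 1.052686 - (-0.213218)/(-1.541756) = 0.914390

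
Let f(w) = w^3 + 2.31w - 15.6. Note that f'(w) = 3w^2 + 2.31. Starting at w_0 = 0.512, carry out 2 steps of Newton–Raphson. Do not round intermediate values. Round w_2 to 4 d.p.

3.5115

Newton update: w ← w − f(w)/f'(w).
w_0 = 0.512000: f = -14.283062, f' = 3.096432 → w_1 = 0.512000 - (-14.283062)/(3.096432) = 5.124749
w_1 = 5.124749: f = 130.829686, f' = 81.099144 → w_2 = 5.124749 - (130.829686)/(81.099144) = 3.511542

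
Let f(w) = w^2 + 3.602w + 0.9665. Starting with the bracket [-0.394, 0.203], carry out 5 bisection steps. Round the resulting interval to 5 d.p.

f(-0.394000) = -0.297452, f(0.203000) = 1.738915 (opposite signs)
step 1: m = -0.095500, f(m) = 0.631629 > 0 → root in [-0.394000, -0.095500]
step 2: m = -0.244750, f(m) = 0.144813 > 0 → root in [-0.394000, -0.244750]
step 3: m = -0.319375, f(m) = -0.081888 < 0 → root in [-0.319375, -0.244750]
step 4: m = -0.282062, f(m) = 0.030070 > 0 → root in [-0.319375, -0.282062]
step 5: m = -0.300719, f(m) = -0.026257 < 0 → root in [-0.300719, -0.282062]

[-0.30072, -0.28206]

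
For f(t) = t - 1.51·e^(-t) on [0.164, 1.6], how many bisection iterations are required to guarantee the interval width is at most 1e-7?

Initial width b − a = 1.6 − 0.164 = 1.436000.
After n steps the width is (b−a)/2^n; need (b−a)/2^n ≤ 1e-7.
So n ≥ log₂(1.436000/1e-7) = log₂(14360000.0000) ≈ 23.7756.
Hence n = 24.

24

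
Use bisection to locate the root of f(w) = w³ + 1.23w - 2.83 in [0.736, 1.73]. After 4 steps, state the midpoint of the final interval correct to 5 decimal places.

1.13981

f(0.736000) = -1.526032, f(1.730000) = 4.475617 (opposite signs)
step 1: m = 1.233000, f(m) = 0.561106 > 0 → root in [0.736000, 1.233000]
step 2: m = 0.984500, f(m) = -0.664848 < 0 → root in [0.984500, 1.233000]
step 3: m = 1.108750, f(m) = -0.103222 < 0 → root in [1.108750, 1.233000]
step 4: m = 1.170875, f(m) = 0.215385 > 0 → root in [1.108750, 1.170875]
Midpoint of [1.108750, 1.170875] = 1.139813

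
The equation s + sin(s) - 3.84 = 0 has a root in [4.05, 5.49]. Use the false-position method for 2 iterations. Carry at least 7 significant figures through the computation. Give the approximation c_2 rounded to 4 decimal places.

4.7775

False-position update: c = (a·f(b) − b·f(a))/(f(b) − f(a)); replace the endpoint whose sign matches f(c).
f(4.050000) = -0.578525, f(5.490000) = 0.937408
step 1: c = 4.599547, f(c) = -0.234093 < 0 → new bracket [4.599547, 5.490000]
step 2: c = 4.777480, f(c) = -0.060402 < 0 → new bracket [4.777480, 5.490000]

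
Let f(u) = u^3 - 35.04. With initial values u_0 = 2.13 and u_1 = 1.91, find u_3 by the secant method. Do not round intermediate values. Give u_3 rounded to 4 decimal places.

2.8674

f(u_0) = -25.376403, f(u_1) = -28.072129
u_2 = 1.910000 - (-28.072129)·(1.910000 - 2.130000)/(-28.072129 - (-25.376403)) = 4.200985; f(u_2) = 39.100149
u_3 = 4.200985 - (39.100149)·(4.200985 - 1.910000)/(39.100149 - (-28.072129)) = 2.867431; f(u_3) = -11.463518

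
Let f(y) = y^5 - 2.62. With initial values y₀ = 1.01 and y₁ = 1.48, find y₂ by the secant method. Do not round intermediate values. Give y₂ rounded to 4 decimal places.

1.1319

Secant update: y_(k+1) = y_k − f(y_k)·(y_k − y_(k-1))/(f(y_k) − f(y_(k-1))).
f(y_0) = -1.568990, f(y_1) = 4.480821
y_2 = 1.480000 - (4.480821)·(1.480000 - 1.010000)/(4.480821 - (-1.568990)) = 1.131892; f(y_2) = -0.762087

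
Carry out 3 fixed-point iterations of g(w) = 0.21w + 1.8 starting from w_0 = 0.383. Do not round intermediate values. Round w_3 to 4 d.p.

w_1 = g(0.383000) = 1.880430
w_2 = g(1.880430) = 2.194890
w_3 = g(2.194890) = 2.260927

2.2609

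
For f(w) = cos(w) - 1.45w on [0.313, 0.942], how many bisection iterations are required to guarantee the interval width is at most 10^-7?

23

Initial width b − a = 0.942 − 0.313 = 0.629000.
After n steps the width is (b−a)/2^n; need (b−a)/2^n ≤ 10^-7.
So n ≥ log₂(0.629000/10^-7) = log₂(6290000.0000) ≈ 22.5846.
Hence n = 23.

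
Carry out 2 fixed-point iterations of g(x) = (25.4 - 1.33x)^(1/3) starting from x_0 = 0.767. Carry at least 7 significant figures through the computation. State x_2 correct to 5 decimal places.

2.78252

x_1 = g(0.767000) = 2.899639
x_2 = g(2.899639) = 2.782522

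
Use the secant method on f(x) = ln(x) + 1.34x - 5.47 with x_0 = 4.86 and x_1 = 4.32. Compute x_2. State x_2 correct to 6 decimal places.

f(x_0) = 2.623438, f(x_1) = 1.782055
x_2 = 4.320000 - (1.782055)·(4.320000 - 4.860000)/(1.782055 - (2.623438)) = 3.176276; f(x_2) = -0.058081

3.176276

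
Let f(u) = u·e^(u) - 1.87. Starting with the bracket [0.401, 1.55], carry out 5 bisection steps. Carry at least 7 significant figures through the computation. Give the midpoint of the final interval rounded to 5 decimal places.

0.81392

f(0.401000) = -1.271180, f(1.550000) = 5.432779 (opposite signs)
step 1: m = 0.975500, f(m) = 0.717507 > 0 → root in [0.401000, 0.975500]
step 2: m = 0.688250, f(m) = -0.500224 < 0 → root in [0.688250, 0.975500]
step 3: m = 0.831875, f(m) = 0.041335 > 0 → root in [0.688250, 0.831875]
step 4: m = 0.760063, f(m) = -0.244675 < 0 → root in [0.760063, 0.831875]
step 5: m = 0.795969, f(m) = -0.105666 < 0 → root in [0.795969, 0.831875]
Midpoint of [0.795969, 0.831875] = 0.813922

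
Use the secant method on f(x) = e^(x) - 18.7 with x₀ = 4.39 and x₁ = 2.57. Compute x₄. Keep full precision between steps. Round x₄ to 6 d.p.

2.924192

Secant update: x_(k+1) = x_k − f(x_k)·(x_k − x_(k-1))/(f(x_k) − f(x_(k-1))).
f(x_0) = 61.940419, f(x_1) = -5.634176
x_2 = 2.570000 - (-5.634176)·(2.570000 - 4.390000)/(-5.634176 - (61.940419)) = 2.721746; f(x_2) = -3.493144
x_3 = 2.721746 - (-3.493144)·(2.721746 - 2.570000)/(-3.493144 - (-5.634176)) = 2.969324; f(x_3) = 0.778752
x_4 = 2.969324 - (0.778752)·(2.969324 - 2.721746)/(0.778752 - (-3.493144)) = 2.924192; f(x_4) = -0.080831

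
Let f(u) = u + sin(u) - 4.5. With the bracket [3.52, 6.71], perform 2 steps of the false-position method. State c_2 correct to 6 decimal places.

f(3.520000) = -1.349441, f(6.710000) = 2.623973
step 1: c = 4.603380, f(c) = -0.890685 < 0 → new bracket [4.603380, 6.710000]
step 2: c = 5.137239, f(c) = -0.273861 < 0 → new bracket [5.137239, 6.710000]

5.137239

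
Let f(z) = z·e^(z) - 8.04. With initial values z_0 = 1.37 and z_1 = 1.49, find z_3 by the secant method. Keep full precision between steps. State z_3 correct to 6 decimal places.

1.607060

f(z_0) = -2.648570, f(z_1) = -1.428728
z_2 = 1.490000 - (-1.428728)·(1.490000 - 1.370000)/(-1.428728 - (-2.648570)) = 1.630549; f(z_2) = 0.286685
z_3 = 1.630549 - (0.286685)·(1.630549 - 1.490000)/(0.286685 - (-1.428728)) = 1.607060; f(z_3) = -0.023787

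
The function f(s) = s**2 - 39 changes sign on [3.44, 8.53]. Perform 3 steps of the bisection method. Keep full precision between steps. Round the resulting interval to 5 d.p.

f(3.440000) = -27.166400, f(8.530000) = 33.760900 (opposite signs)
step 1: m = 5.985000, f(m) = -3.179775 < 0 → root in [5.985000, 8.530000]
step 2: m = 7.257500, f(m) = 13.671306 > 0 → root in [5.985000, 7.257500]
step 3: m = 6.621250, f(m) = 4.840952 > 0 → root in [5.985000, 6.621250]

[5.98500, 6.62125]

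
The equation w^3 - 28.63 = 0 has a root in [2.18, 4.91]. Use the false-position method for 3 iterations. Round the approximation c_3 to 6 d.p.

2.978847

f(2.180000) = -18.269768, f(4.910000) = 89.740771
step 1: c = 2.641774, f(c) = -10.193137 < 0 → new bracket [2.641774, 4.910000]
step 2: c = 2.873130, f(c) = -4.912659 < 0 → new bracket [2.873130, 4.910000]
step 3: c = 2.978847, f(c) = -2.197112 < 0 → new bracket [2.978847, 4.910000]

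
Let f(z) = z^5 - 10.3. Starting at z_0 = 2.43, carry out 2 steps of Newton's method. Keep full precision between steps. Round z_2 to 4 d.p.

f'(z) = 5z^4
z_0 = 2.430000: f = 74.428861, f' = 174.339220 → z_1 = 2.430000 - (74.428861)/(174.339220) = 2.003080
z_1 = 2.003080: f = 21.947178, f' = 80.493975 → z_2 = 2.003080 - (21.947178)/(80.493975) = 1.730424

1.7304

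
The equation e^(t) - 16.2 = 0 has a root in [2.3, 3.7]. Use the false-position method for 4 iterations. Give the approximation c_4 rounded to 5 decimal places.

2.77290

f(2.300000) = -6.225818, f(3.700000) = 24.247304
step 1: c = 2.586027, f(c) = -2.923079 < 0 → new bracket [2.586027, 3.700000]
step 2: c = 2.705872, f(c) = -1.232636 < 0 → new bracket [2.705872, 3.700000]
step 3: c = 2.753965, f(c) = -0.495226 < 0 → new bracket [2.753965, 3.700000]
step 4: c = 2.772900, f(c) = -0.195022 < 0 → new bracket [2.772900, 3.700000]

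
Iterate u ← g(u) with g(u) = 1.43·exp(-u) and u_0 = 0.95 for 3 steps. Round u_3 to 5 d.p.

0.62822

u_1 = g(0.950000) = 0.553040
u_2 = g(0.553040) = 0.822534
u_3 = g(0.822534) = 0.628223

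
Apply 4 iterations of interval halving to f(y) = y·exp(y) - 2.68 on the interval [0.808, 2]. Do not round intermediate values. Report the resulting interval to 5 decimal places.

[0.95700, 1.03150]

f(0.808000) = -0.867319, f(2.000000) = 12.098112 (opposite signs)
step 1: m = 1.404000, f(m) = 3.036320 > 0 → root in [0.808000, 1.404000]
step 2: m = 1.106000, f(m) = 0.662603 > 0 → root in [0.808000, 1.106000]
step 3: m = 0.957000, f(m) = -0.188093 < 0 → root in [0.957000, 1.106000]
step 4: m = 1.031500, f(m) = 0.213637 > 0 → root in [0.957000, 1.031500]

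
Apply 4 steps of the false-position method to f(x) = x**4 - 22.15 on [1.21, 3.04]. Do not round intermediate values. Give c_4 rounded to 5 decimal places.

f(1.210000) = -20.006411, f(3.040000) = 63.257171
step 1: c = 1.649709, f(c) = -14.743224 < 0 → new bracket [1.649709, 3.040000]
step 2: c = 1.912494, f(c) = -8.771709 < 0 → new bracket [1.912494, 3.040000]
step 3: c = 2.049802, f(c) = -4.495799 < 0 → new bracket [2.049802, 3.040000]
step 4: c = 2.115508, f(c) = -2.121035 < 0 → new bracket [2.115508, 3.040000]

2.11551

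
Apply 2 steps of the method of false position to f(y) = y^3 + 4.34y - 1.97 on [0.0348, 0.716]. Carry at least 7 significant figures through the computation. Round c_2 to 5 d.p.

f(0.034800) = -1.818926, f(0.716000) = 1.504502
step 1: c = 0.407624, f(c) = -0.133184 < 0 → new bracket [0.407624, 0.716000]
step 2: c = 0.432702, f(c) = -0.011057 < 0 → new bracket [0.432702, 0.716000]

0.43270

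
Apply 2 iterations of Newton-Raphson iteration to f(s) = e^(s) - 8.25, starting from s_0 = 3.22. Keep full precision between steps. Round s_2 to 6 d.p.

2.194042

f'(s) = e^(s)
s_0 = 3.220000: f = 16.778120, f' = 25.028120 → s_1 = 3.220000 - (16.778120)/(25.028120) = 2.549629
s_1 = 2.549629: f = 4.552356, f' = 12.802356 → s_2 = 2.549629 - (4.552356)/(12.802356) = 2.194042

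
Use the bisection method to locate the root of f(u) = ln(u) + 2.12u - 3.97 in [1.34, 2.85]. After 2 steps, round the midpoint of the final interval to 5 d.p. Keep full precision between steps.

f(1.340000) = -0.836530, f(2.850000) = 3.119319 (opposite signs)
step 1: m = 2.095000, f(m) = 1.210954 > 0 → root in [1.340000, 2.095000]
step 2: m = 1.717500, f(m) = 0.211970 > 0 → root in [1.340000, 1.717500]
Midpoint of [1.340000, 1.717500] = 1.528750

1.52875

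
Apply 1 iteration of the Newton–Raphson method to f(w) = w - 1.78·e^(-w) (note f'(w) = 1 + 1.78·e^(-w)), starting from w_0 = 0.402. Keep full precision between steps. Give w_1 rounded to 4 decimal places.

w_0 = 0.402000: f = -0.788786, f' = 2.190786 → w_1 = 0.402000 - (-0.788786)/(2.190786) = 0.762047

0.7620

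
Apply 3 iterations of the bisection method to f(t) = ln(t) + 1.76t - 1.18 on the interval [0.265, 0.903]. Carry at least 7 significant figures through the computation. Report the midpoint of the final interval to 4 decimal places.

f(0.265000) = -2.041625, f(0.903000) = 0.307247 (opposite signs)
step 1: m = 0.584000, f(m) = -0.690014 < 0 → root in [0.584000, 0.903000]
step 2: m = 0.743500, f(m) = -0.167827 < 0 → root in [0.743500, 0.903000]
step 3: m = 0.823250, f(m) = 0.074425 > 0 → root in [0.743500, 0.823250]
Midpoint of [0.743500, 0.823250] = 0.783375

0.7834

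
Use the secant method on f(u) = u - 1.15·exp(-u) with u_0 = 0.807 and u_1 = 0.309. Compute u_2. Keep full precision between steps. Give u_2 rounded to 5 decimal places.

Secant update: u_(k+1) = u_k − f(u_k)·(u_k − u_(k-1))/(f(u_k) − f(u_(k-1))).
f(u_0) = 0.293876, f(u_1) = -0.535308
u_2 = 0.309000 - (-0.535308)·(0.309000 - 0.807000)/(-0.535308 - (0.293876)) = 0.630501; f(u_2) = 0.018327

0.63050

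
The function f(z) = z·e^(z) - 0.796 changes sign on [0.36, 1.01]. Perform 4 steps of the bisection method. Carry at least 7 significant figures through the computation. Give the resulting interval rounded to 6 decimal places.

f(0.360000) = -0.280001, f(1.010000) = 1.977057 (opposite signs)
step 1: m = 0.685000, f(m) = 0.562884 > 0 → root in [0.360000, 0.685000]
step 2: m = 0.522500, f(m) = 0.085059 > 0 → root in [0.360000, 0.522500]
step 3: m = 0.441250, f(m) = -0.110011 < 0 → root in [0.441250, 0.522500]
step 4: m = 0.481875, f(m) = -0.015793 < 0 → root in [0.481875, 0.522500]

[0.481875, 0.522500]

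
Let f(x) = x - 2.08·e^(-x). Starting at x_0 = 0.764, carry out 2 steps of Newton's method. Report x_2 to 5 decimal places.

0.87076

f'(x) = 1 + 2.08·e^(-x)
x_0 = 0.764000: f = -0.204863, f' = 1.968863 → x_1 = 0.764000 - (-0.204863)/(1.968863) = 0.868051
x_1 = 0.868051: f = -0.005068, f' = 1.873119 → x_2 = 0.868051 - (-0.005068)/(1.873119) = 0.870757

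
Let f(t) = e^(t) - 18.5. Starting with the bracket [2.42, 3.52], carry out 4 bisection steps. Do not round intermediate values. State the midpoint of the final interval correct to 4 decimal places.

f(2.420000) = -7.254141, f(3.520000) = 15.284428 (opposite signs)
step 1: m = 2.970000, f(m) = 0.991920 > 0 → root in [2.420000, 2.970000]
step 2: m = 2.695000, f(m) = -3.694481 < 0 → root in [2.695000, 2.970000]
step 3: m = 2.832500, f(m) = -1.512123 < 0 → root in [2.832500, 2.970000]
step 4: m = 2.901250, f(m) = -0.303123 < 0 → root in [2.901250, 2.970000]
Midpoint of [2.901250, 2.970000] = 2.935625

2.9356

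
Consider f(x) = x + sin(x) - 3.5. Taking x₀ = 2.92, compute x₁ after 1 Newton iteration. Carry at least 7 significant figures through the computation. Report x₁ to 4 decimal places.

17.6520

Newton update: x ← x − f(x)/f'(x).
f'(x) = 1 + cos(x)
x_0 = 2.920000: f = -0.360216, f' = 0.024451 → x_1 = 2.920000 - (-0.360216)/(0.024451) = 17.651962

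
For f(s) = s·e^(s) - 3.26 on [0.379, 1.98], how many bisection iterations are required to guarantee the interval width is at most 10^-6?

Initial width b − a = 1.98 − 0.379 = 1.601000.
After n steps the width is (b−a)/2^n; need (b−a)/2^n ≤ 10^-6.
So n ≥ log₂(1.601000/10^-6) = log₂(1601000.0000) ≈ 20.6105.
Hence n = 21.

21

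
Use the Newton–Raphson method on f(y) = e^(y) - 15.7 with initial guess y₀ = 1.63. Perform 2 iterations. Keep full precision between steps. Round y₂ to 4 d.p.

f'(y) = e^(y)
y_0 = 1.630000: f = -10.596125, f' = 5.103875 → y_1 = 1.630000 - (-10.596125)/(5.103875) = 3.706094
y_1 = 3.706094: f = 24.994556, f' = 40.694556 → y_2 = 3.706094 - (24.994556)/(40.694556) = 3.091895

3.0919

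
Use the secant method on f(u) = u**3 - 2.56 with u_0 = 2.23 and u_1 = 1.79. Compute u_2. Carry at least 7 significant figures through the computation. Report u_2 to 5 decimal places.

f(u_0) = 8.529567, f(u_1) = 3.175339
u_2 = 1.790000 - (3.175339)·(1.790000 - 2.230000)/(3.175339 - (8.529567)) = 1.529057; f(u_2) = 1.014958

1.52906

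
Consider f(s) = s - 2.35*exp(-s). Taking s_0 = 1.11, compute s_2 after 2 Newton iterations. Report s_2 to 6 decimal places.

f'(s) = 1 + 2.35*exp(-s)
s_0 = 1.110000: f = 0.335536, f' = 1.774464 → s_1 = 1.110000 - (0.335536)/(1.774464) = 0.920908
s_1 = 0.920908: f = -0.014761, f' = 1.935670 → s_2 = 0.920908 - (-0.014761)/(1.935670) = 0.928534

0.928534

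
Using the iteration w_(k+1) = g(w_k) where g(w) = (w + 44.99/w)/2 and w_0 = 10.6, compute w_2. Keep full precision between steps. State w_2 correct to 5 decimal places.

w_1 = g(10.600000) = 7.422170
w_2 = g(7.422170) = 6.741870

6.74187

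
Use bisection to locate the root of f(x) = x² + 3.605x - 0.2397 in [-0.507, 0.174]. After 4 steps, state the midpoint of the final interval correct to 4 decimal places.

f(-0.507000) = -1.810386, f(0.174000) = 0.417846 (opposite signs)
step 1: m = -0.166500, f(m) = -0.812210 < 0 → root in [-0.166500, 0.174000]
step 2: m = 0.003750, f(m) = -0.226167 < 0 → root in [0.003750, 0.174000]
step 3: m = 0.088875, f(m) = 0.088593 > 0 → root in [0.003750, 0.088875]
step 4: m = 0.046312, f(m) = -0.070599 < 0 → root in [0.046312, 0.088875]
Midpoint of [0.046312, 0.088875] = 0.067594

0.0676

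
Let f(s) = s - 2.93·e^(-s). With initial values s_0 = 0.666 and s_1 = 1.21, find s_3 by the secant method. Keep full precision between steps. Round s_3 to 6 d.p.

1.037137

Secant update: s_(k+1) = s_k − f(s_k)·(s_k − s_(k-1))/(f(s_k) − f(s_(k-1))).
f(s_0) = -0.839315, f(s_1) = 0.336282
s_2 = 1.210000 - (0.336282)·(1.210000 - 0.666000)/(0.336282 - (-0.839315)) = 1.054388; f(s_2) = 0.033559
s_3 = 1.054388 - (0.033559)·(1.054388 - 1.210000)/(0.033559 - (0.336282)) = 1.037137; f(s_3) = -0.001455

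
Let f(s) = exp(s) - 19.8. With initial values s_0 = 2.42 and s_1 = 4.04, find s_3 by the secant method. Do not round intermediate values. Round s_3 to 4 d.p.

2.8683

f(s_0) = -8.554141, f(s_1) = 37.026343
s_2 = 4.040000 - (37.026343)·(4.040000 - 2.420000)/(37.026343 - (-8.554141)) = 2.724027; f(s_2) = -4.558420
s_3 = 2.724027 - (-4.558420)·(2.724027 - 4.040000)/(-4.558420 - (37.026343)) = 2.868281; f(s_3) = -2.193275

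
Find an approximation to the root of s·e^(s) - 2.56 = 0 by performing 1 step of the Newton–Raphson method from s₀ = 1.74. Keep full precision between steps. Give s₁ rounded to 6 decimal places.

f'(s) = (s + 1)·e^(s)
s_0 = 1.740000: f = 7.353378, f' = 15.610721 → s_1 = 1.740000 - (7.353378)/(15.610721) = 1.268953

1.268953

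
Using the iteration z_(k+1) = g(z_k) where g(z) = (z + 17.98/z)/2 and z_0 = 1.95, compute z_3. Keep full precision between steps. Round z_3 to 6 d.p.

4.243262

z_1 = g(1.950000) = 5.585256
z_2 = g(5.585256) = 4.402223
z_3 = g(4.402223) = 4.243262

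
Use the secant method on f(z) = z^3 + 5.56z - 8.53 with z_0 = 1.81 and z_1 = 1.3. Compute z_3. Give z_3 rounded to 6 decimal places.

Secant update: z_(k+1) = z_k − f(z_k)·(z_k − z_(k-1))/(f(z_k) − f(z_(k-1))).
f(z_0) = 7.463341, f(z_1) = 0.895000
z_2 = 1.300000 - (0.895000)·(1.300000 - 1.810000)/(0.895000 - (7.463341)) = 1.230508; f(z_2) = 0.174794
z_3 = 1.230508 - (0.174794)·(1.230508 - 1.300000)/(0.174794 - (0.895000)) = 1.213642; f(z_3) = 0.005453

1.213642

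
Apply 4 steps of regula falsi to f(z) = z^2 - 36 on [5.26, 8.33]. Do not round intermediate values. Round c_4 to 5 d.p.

5.99945

f(5.260000) = -8.332400, f(8.330000) = 33.388900
step 1: c = 5.873127, f(c) = -1.506376 < 0 → new bracket [5.873127, 8.330000]
step 2: c = 5.979187, f(c) = -0.249326 < 0 → new bracket [5.979187, 8.330000]
step 3: c = 5.996611, f(c) = -0.040657 < 0 → new bracket [5.996611, 8.330000]
step 4: c = 5.999449, f(c) = -0.006614 < 0 → new bracket [5.999449, 8.330000]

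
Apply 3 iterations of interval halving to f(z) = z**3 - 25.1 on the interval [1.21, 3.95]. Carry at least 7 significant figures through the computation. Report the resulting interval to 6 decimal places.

[2.922500, 3.265000]

f(1.210000) = -23.328439, f(3.950000) = 36.529875 (opposite signs)
step 1: m = 2.580000, f(m) = -7.926488 < 0 → root in [2.580000, 3.950000]
step 2: m = 3.265000, f(m) = 9.705635 > 0 → root in [2.580000, 3.265000]
step 3: m = 2.922500, f(m) = -0.138909 < 0 → root in [2.922500, 3.265000]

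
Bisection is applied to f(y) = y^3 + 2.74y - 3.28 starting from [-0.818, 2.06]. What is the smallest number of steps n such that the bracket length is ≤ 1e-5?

Initial width b − a = 2.06 − -0.818 = 2.878000.
After n steps the width is (b−a)/2^n; need (b−a)/2^n ≤ 1e-5.
So n ≥ log₂(2.878000/1e-5) = log₂(287800.0000) ≈ 18.1347.
Hence n = 19.

19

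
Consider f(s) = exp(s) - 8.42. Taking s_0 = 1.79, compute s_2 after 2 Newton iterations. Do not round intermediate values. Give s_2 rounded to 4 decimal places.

2.1327

f'(s) = exp(s)
s_0 = 1.790000: f = -2.430548, f' = 5.989452 → s_1 = 1.790000 - (-2.430548)/(5.989452) = 2.195805
s_1 = 2.195805: f = 0.567230, f' = 8.987230 → s_2 = 2.195805 - (0.567230)/(8.987230) = 2.132690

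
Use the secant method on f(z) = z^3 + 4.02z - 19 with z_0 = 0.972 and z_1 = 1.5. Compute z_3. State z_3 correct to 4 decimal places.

2.0653

f(z_0) = -14.174230, f(z_1) = -9.595000
z_2 = 1.500000 - (-9.595000)·(1.500000 - 0.972000)/(-9.595000 - (-14.174230)) = 2.606334; f(z_2) = 9.182241
z_3 = 2.606334 - (9.182241)·(2.606334 - 1.500000)/(9.182241 - (-9.595000)) = 2.065327; f(z_3) = -1.887579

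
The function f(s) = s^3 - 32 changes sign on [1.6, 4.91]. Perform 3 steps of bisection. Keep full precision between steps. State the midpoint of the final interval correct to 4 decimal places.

3.0481

f(1.600000) = -27.904000, f(4.910000) = 86.370771 (opposite signs)
step 1: m = 3.255000, f(m) = 2.486806 > 0 → root in [1.600000, 3.255000]
step 2: m = 2.427500, f(m) = -17.695334 < 0 → root in [2.427500, 3.255000]
step 3: m = 2.841250, f(m) = -9.063437 < 0 → root in [2.841250, 3.255000]
Midpoint of [2.841250, 3.255000] = 3.048125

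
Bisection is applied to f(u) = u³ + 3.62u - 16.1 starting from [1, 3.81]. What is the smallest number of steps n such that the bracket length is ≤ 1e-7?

25

Initial width b − a = 3.81 − 1 = 2.810000.
After n steps the width is (b−a)/2^n; need (b−a)/2^n ≤ 1e-7.
So n ≥ log₂(2.810000/1e-7) = log₂(28100000.0000) ≈ 24.7441.
Hence n = 25.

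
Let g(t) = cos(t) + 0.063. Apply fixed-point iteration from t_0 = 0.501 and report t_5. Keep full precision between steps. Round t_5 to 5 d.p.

t_1 = g(0.501000) = 0.940103
t_2 = g(0.940103) = 0.652705
t_3 = g(0.652705) = 0.857444
t_4 = g(0.857444) = 0.717373
t_5 = g(0.717373) = 0.816536

0.81654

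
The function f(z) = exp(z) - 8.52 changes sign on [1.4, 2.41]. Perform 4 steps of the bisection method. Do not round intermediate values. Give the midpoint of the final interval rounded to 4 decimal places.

2.1259

f(1.400000) = -4.464800, f(2.410000) = 2.613961 (opposite signs)
step 1: m = 1.905000, f(m) = -1.800592 < 0 → root in [1.905000, 2.410000]
step 2: m = 2.157500, f(m) = 0.129487 > 0 → root in [1.905000, 2.157500]
step 3: m = 2.031250, f(m) = -0.896390 < 0 → root in [2.031250, 2.157500]
step 4: m = 2.094375, f(m) = -0.399636 < 0 → root in [2.094375, 2.157500]
Midpoint of [2.094375, 2.157500] = 2.125938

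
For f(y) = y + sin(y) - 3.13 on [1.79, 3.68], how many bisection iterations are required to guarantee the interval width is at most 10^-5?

18

Initial width b − a = 3.68 − 1.79 = 1.890000.
After n steps the width is (b−a)/2^n; need (b−a)/2^n ≤ 10^-5.
So n ≥ log₂(1.890000/10^-5) = log₂(189000.0000) ≈ 17.5280.
Hence n = 18.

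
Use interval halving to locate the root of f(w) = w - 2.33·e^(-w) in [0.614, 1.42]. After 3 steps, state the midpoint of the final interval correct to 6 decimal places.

0.966625

f(0.614000) = -0.646954, f(1.420000) = 0.856806 (opposite signs)
step 1: m = 1.017000, f(m) = 0.174289 > 0 → root in [0.614000, 1.017000]
step 2: m = 0.815500, f(m) = -0.215334 < 0 → root in [0.815500, 1.017000]
step 3: m = 0.916250, f(m) = -0.015788 < 0 → root in [0.916250, 1.017000]
Midpoint of [0.916250, 1.017000] = 0.966625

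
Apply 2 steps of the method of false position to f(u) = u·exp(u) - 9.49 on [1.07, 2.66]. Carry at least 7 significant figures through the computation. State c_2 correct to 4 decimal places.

f(1.070000) = -6.370544, f(2.660000) = 28.538129
step 1: c = 1.360162, f(c) = -4.189689 < 0 → new bracket [1.360162, 2.660000]
step 2: c = 1.526562, f(c) = -2.464262 < 0 → new bracket [1.526562, 2.660000]

1.5266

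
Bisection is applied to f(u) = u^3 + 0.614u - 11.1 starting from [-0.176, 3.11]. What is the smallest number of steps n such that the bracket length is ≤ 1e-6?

Initial width b − a = 3.11 − -0.176 = 3.286000.
After n steps the width is (b−a)/2^n; need (b−a)/2^n ≤ 1e-6.
So n ≥ log₂(3.286000/1e-6) = log₂(3286000.0000) ≈ 21.6479.
Hence n = 22.

22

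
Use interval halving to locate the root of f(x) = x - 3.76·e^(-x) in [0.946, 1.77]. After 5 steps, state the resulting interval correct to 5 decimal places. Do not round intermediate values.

f(0.946000) = -0.513974, f(1.770000) = 1.129548 (opposite signs)
step 1: m = 1.358000, f(m) = 0.391023 > 0 → root in [0.946000, 1.358000]
step 2: m = 1.152000, f(m) = -0.036176 < 0 → root in [1.152000, 1.358000]
step 3: m = 1.255000, f(m) = 0.183115 > 0 → root in [1.152000, 1.255000]
step 4: m = 1.203500, f(m) = 0.074967 > 0 → root in [1.152000, 1.203500]
step 5: m = 1.177750, f(m) = 0.019779 > 0 → root in [1.152000, 1.177750]

[1.15200, 1.17775]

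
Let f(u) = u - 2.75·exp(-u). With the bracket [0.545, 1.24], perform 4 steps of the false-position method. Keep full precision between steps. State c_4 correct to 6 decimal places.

1.005856

False-position update: c = (a·f(b) − b·f(a))/(f(b) − f(a)); replace the endpoint whose sign matches f(c).
f(0.545000) = -1.049565, f(1.240000) = 0.444193
step 1: c = 1.033330, f(c) = 0.054826 > 0 → new bracket [0.545000, 1.033330]
step 2: c = 1.009088, f(c) = 0.006572 > 0 → new bracket [0.545000, 1.009088]
step 3: c = 1.006200, f(c) = 0.000785 > 0 → new bracket [0.545000, 1.006200]
step 4: c = 1.005856, f(c) = 0.000094 > 0 → new bracket [0.545000, 1.005856]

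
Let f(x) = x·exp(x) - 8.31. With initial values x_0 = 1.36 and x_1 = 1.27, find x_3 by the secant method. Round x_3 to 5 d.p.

1.60816

f(x_0) = -3.011177, f(x_1) = -3.787717
x_2 = 1.270000 - (-3.787717)·(1.270000 - 1.360000)/(-3.787717 - (-3.011177)) = 1.708992; f(x_2) = 1.129424
x_3 = 1.708992 - (1.129424)·(1.708992 - 1.270000)/(1.129424 - (-3.787717)) = 1.608159; f(x_3) = -0.279481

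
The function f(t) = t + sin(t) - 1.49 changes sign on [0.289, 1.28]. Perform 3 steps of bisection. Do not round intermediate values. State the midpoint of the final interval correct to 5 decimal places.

0.72256

f(0.289000) = -0.916006, f(1.280000) = 0.748016 (opposite signs)
step 1: m = 0.784500, f(m) = 0.000971 > 0 → root in [0.289000, 0.784500]
step 2: m = 0.536750, f(m) = -0.441904 < 0 → root in [0.536750, 0.784500]
step 3: m = 0.660625, f(m) = -0.215765 < 0 → root in [0.660625, 0.784500]
Midpoint of [0.660625, 0.784500] = 0.722562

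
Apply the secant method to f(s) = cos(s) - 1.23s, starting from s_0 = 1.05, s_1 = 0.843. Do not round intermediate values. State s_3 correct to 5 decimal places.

f(s_0) = -0.793929, f(s_1) = -0.371664
s_2 = 0.843000 - (-0.371664)·(0.843000 - 1.050000)/(-0.371664 - (-0.793929)) = 0.660805; f(s_2) = -0.023292
s_3 = 0.660805 - (-0.023292)·(0.660805 - 0.843000)/(-0.023292 - (-0.371664)) = 0.648624; f(s_3) = -0.000891

0.64862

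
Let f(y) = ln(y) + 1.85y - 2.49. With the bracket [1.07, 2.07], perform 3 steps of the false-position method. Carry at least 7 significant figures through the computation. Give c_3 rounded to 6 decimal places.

f(1.070000) = -0.442841, f(2.070000) = 2.067049
step 1: c = 1.246439, f(c) = 0.036202 > 0 → new bracket [1.070000, 1.246439]
step 2: c = 1.233105, f(c) = 0.000780 > 0 → new bracket [1.070000, 1.233105]
step 3: c = 1.232818, f(c) = 0.000017 > 0 → new bracket [1.070000, 1.232818]

1.232818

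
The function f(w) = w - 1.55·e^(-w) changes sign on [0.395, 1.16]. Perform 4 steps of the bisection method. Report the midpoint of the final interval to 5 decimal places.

f(0.395000) = -0.649204, f(1.160000) = 0.674096 (opposite signs)
step 1: m = 0.777500, f(m) = 0.065192 > 0 → root in [0.395000, 0.777500]
step 2: m = 0.586250, f(m) = -0.276185 < 0 → root in [0.586250, 0.777500]
step 3: m = 0.681875, f(m) = -0.101910 < 0 → root in [0.681875, 0.777500]
step 4: m = 0.729688, f(m) = -0.017505 < 0 → root in [0.729688, 0.777500]
Midpoint of [0.729688, 0.777500] = 0.753594

0.75359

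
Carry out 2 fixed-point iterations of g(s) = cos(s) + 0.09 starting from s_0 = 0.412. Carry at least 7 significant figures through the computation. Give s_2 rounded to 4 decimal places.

s_1 = g(0.412000) = 1.006322
s_2 = g(1.006322) = 0.624972

0.6250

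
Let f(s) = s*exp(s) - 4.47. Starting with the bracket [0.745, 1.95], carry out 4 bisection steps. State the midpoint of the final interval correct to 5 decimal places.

f(0.745000) = -2.900701, f(1.950000) = 9.235941 (opposite signs)
step 1: m = 1.347500, f(m) = 0.714902 > 0 → root in [0.745000, 1.347500]
step 2: m = 1.046250, f(m) = -1.491373 < 0 → root in [1.046250, 1.347500]
step 3: m = 1.196875, f(m) = -0.508634 < 0 → root in [1.196875, 1.347500]
step 4: m = 1.272187, f(m) = 0.069992 > 0 → root in [1.196875, 1.272187]
Midpoint of [1.196875, 1.272187] = 1.234531

1.23453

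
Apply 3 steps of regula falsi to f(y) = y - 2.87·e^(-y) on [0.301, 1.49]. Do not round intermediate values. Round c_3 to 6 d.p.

False-position update: c = (a·f(b) − b·f(a))/(f(b) − f(a)); replace the endpoint whose sign matches f(c).
f(0.301000) = -1.823023, f(1.490000) = 0.843180
step 1: c = 1.113982, f(c) = 0.171906 > 0 → new bracket [0.301000, 1.113982]
step 2: c = 1.043926, f(c) = 0.033486 > 0 → new bracket [0.301000, 1.043926]
step 3: c = 1.030526, f(c) = 0.006454 > 0 → new bracket [0.301000, 1.030526]

1.030526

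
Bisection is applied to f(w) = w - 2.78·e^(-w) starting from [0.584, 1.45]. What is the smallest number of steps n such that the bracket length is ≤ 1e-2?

Initial width b − a = 1.45 − 0.584 = 0.866000.
After n steps the width is (b−a)/2^n; need (b−a)/2^n ≤ 1e-2.
So n ≥ log₂(0.866000/1e-2) = log₂(86.6000) ≈ 6.4363.
Hence n = 7.

7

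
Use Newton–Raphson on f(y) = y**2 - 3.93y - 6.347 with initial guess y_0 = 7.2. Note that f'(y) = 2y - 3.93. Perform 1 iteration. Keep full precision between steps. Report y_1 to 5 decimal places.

5.55750

Newton update: y ← y − f(y)/f'(y).
y_0 = 7.200000: f = 17.197000, f' = 10.470000 → y_1 = 7.200000 - (17.197000)/(10.470000) = 5.557498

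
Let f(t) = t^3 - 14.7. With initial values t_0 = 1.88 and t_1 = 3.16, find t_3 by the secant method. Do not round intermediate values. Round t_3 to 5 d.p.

2.41079

f(t_0) = -8.055328, f(t_1) = 16.854496
t_2 = 3.160000 - (16.854496)·(3.160000 - 1.880000)/(16.854496 - (-8.055328)) = 2.293926; f(t_2) = -2.629143
t_3 = 2.293926 - (-2.629143)·(2.293926 - 3.160000)/(-2.629143 - (16.854496)) = 2.410795; f(t_3) = -0.688626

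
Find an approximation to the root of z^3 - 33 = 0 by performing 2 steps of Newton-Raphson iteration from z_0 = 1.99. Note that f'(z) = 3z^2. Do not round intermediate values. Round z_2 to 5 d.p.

3.38923

Newton update: z ← z − f(z)/f'(z).
z_0 = 1.990000: f = -25.119401, f' = 11.880300 → z_1 = 1.990000 - (-25.119401)/(11.880300) = 4.104374
z_1 = 4.104374: f = 36.141831, f' = 50.537665 → z_2 = 4.104374 - (36.141831)/(50.537665) = 3.389228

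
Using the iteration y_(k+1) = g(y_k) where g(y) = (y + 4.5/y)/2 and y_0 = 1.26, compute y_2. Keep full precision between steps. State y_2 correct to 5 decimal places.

2.13926

y_1 = g(1.260000) = 2.415714
y_2 = g(2.415714) = 2.139259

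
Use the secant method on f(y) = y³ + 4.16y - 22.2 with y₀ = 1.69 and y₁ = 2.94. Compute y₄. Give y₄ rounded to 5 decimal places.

2.32420

f(y_0) = -10.342791, f(y_1) = 15.442584
y_2 = 2.940000 - (15.442584)·(2.940000 - 1.690000)/(15.442584 - (-10.342791)) = 2.191388; f(y_2) = -2.560375
y_3 = 2.191388 - (-2.560375)·(2.191388 - 2.940000)/(-2.560375 - (15.442584)) = 2.297856; f(y_3) = -0.507918
y_4 = 2.297856 - (-0.507918)·(2.297856 - 2.191388)/(-0.507918 - (-2.560375)) = 2.324203; f(y_4) = 0.023842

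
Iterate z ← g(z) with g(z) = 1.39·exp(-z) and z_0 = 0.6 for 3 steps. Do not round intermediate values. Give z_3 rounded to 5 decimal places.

0.72695

z_1 = g(0.600000) = 0.762848
z_2 = g(0.762848) = 0.648207
z_3 = g(0.648207) = 0.726946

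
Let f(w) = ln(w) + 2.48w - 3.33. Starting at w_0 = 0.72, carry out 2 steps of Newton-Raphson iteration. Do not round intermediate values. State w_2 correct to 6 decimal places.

1.251857

f'(w) = 1/w + 2.48
w_0 = 0.720000: f = -1.872904, f' = 3.868889 → w_1 = 0.720000 - (-1.872904)/(3.868889) = 1.204094
w_1 = 1.204094: f = -0.158121, f' = 3.310500 → w_2 = 1.204094 - (-0.158121)/(3.310500) = 1.251857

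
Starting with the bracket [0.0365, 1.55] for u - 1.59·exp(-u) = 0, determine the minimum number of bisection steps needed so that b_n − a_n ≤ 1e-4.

14

Initial width b − a = 1.55 − 0.0365 = 1.513500.
After n steps the width is (b−a)/2^n; need (b−a)/2^n ≤ 1e-4.
So n ≥ log₂(1.513500/1e-4) = log₂(15135.0000) ≈ 13.8856.
Hence n = 14.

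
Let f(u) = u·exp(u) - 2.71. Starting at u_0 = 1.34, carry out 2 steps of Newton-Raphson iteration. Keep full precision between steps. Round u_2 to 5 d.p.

Newton update: u ← u − f(u)/f'(u).
f'(u) = (u + 1)·exp(u)
u_0 = 1.340000: f = 2.407518, f' = 8.936562 → u_1 = 1.340000 - (2.407518)/(8.936562) = 1.070599
u_1 = 1.070599: f = 0.413073, f' = 6.040199 → u_2 = 1.070599 - (0.413073)/(6.040199) = 1.002212

1.00221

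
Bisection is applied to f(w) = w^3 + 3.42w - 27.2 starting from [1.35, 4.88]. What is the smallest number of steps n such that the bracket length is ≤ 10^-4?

Initial width b − a = 4.88 − 1.35 = 3.530000.
After n steps the width is (b−a)/2^n; need (b−a)/2^n ≤ 10^-4.
So n ≥ log₂(3.530000/10^-4) = log₂(35300.0000) ≈ 15.1074.
Hence n = 16.

16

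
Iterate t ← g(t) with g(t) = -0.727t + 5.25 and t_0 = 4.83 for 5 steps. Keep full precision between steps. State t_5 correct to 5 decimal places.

2.67643

t_1 = g(4.830000) = 1.738590
t_2 = g(1.738590) = 3.986045
t_3 = g(3.986045) = 2.352145
t_4 = g(2.352145) = 3.539990
t_5 = g(3.539990) = 2.676427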